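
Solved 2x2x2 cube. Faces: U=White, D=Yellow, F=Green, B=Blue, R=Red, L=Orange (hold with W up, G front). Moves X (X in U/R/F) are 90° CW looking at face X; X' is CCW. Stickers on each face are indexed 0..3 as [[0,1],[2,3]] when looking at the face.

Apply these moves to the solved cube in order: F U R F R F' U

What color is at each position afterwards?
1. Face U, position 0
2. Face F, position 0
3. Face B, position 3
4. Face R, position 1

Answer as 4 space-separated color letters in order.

After move 1 (F): F=GGGG U=WWOO R=WRWR D=RRYY L=OYOY
After move 2 (U): U=OWOW F=WRGG R=BBWR B=OYBB L=GGOY
After move 3 (R): R=WBRB U=OROG F=WRGY D=RBYO B=WYWB
After move 4 (F): F=GWYR U=ORYG R=OBGB D=RWYO L=GROB
After move 5 (R): R=GOBB U=OWYR F=GWYO D=RWYW B=GYRB
After move 6 (F'): F=WOGY U=OWGB R=WORB D=RBYW L=GROY
After move 7 (U): U=GOBW F=WOGY R=GYRB B=GRRB L=WOOY
Query 1: U[0] = G
Query 2: F[0] = W
Query 3: B[3] = B
Query 4: R[1] = Y

Answer: G W B Y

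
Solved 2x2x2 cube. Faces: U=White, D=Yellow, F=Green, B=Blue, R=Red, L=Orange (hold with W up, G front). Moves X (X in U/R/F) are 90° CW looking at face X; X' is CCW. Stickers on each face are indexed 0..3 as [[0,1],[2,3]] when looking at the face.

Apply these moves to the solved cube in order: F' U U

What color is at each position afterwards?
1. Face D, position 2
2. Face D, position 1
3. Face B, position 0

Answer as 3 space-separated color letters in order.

Answer: Y O G

Derivation:
After move 1 (F'): F=GGGG U=WWRR R=YRYR D=OOYY L=OWOW
After move 2 (U): U=RWRW F=YRGG R=BBYR B=OWBB L=GGOW
After move 3 (U): U=RRWW F=BBGG R=OWYR B=GGBB L=YROW
Query 1: D[2] = Y
Query 2: D[1] = O
Query 3: B[0] = G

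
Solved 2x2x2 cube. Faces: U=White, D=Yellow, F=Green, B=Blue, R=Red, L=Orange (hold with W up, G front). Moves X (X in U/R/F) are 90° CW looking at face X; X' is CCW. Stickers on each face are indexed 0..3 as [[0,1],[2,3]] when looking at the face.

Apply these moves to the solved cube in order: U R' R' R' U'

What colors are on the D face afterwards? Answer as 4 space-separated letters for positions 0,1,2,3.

Answer: Y B Y O

Derivation:
After move 1 (U): U=WWWW F=RRGG R=BBRR B=OOBB L=GGOO
After move 2 (R'): R=BRBR U=WBWO F=RWGW D=YRYG B=YOYB
After move 3 (R'): R=RRBB U=WYWY F=RBGO D=YWYW B=GORB
After move 4 (R'): R=RBRB U=WRWG F=RYGY D=YBYO B=WOWB
After move 5 (U'): U=RGWW F=GGGY R=RYRB B=RBWB L=WOOO
Query: D face = YBYO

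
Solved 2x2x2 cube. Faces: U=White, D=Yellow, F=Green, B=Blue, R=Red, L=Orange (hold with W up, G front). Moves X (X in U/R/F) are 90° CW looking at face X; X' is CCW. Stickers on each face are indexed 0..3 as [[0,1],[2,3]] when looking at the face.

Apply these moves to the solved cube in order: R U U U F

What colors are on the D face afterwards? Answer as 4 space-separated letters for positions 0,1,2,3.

After move 1 (R): R=RRRR U=WGWG F=GYGY D=YBYB B=WBWB
After move 2 (U): U=WWGG F=RRGY R=WBRR B=OOWB L=GYOO
After move 3 (U): U=GWGW F=WBGY R=OORR B=GYWB L=RROO
After move 4 (U): U=GGWW F=OOGY R=GYRR B=RRWB L=WBOO
After move 5 (F): F=GOYO U=GGOB R=WYWR D=RGYB L=WYOB
Query: D face = RGYB

Answer: R G Y B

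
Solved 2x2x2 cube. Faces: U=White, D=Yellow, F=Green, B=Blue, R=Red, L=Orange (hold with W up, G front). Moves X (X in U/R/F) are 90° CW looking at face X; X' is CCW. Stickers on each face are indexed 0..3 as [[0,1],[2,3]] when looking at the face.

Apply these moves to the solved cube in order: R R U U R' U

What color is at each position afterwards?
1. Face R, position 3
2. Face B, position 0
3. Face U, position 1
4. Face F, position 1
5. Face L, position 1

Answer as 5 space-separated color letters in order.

Answer: R R Y R W

Derivation:
After move 1 (R): R=RRRR U=WGWG F=GYGY D=YBYB B=WBWB
After move 2 (R): R=RRRR U=WYWY F=GBGB D=YWYW B=GBGB
After move 3 (U): U=WWYY F=RRGB R=GBRR B=OOGB L=GBOO
After move 4 (U): U=YWYW F=GBGB R=OORR B=GBGB L=RROO
After move 5 (R'): R=OROR U=YGYG F=GWGW D=YBYB B=WBWB
After move 6 (U): U=YYGG F=ORGW R=WBOR B=RRWB L=GWOO
Query 1: R[3] = R
Query 2: B[0] = R
Query 3: U[1] = Y
Query 4: F[1] = R
Query 5: L[1] = W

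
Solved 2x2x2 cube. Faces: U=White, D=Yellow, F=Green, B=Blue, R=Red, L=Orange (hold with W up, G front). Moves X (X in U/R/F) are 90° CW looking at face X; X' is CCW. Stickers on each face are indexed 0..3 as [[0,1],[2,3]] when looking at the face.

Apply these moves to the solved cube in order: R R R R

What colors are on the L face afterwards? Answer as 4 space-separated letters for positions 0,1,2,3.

After move 1 (R): R=RRRR U=WGWG F=GYGY D=YBYB B=WBWB
After move 2 (R): R=RRRR U=WYWY F=GBGB D=YWYW B=GBGB
After move 3 (R): R=RRRR U=WBWB F=GWGW D=YGYG B=YBYB
After move 4 (R): R=RRRR U=WWWW F=GGGG D=YYYY B=BBBB
Query: L face = OOOO

Answer: O O O O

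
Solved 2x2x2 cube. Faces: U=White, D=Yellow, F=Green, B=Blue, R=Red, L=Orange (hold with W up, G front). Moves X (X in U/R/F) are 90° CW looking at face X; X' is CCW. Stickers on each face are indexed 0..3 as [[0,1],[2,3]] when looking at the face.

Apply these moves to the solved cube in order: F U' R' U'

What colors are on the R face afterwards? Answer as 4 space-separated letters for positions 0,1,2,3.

After move 1 (F): F=GGGG U=WWOO R=WRWR D=RRYY L=OYOY
After move 2 (U'): U=WOWO F=OYGG R=GGWR B=WRBB L=BBOY
After move 3 (R'): R=GRGW U=WBWW F=OOGO D=RYYG B=YRRB
After move 4 (U'): U=BWWW F=BBGO R=OOGW B=GRRB L=YROY
Query: R face = OOGW

Answer: O O G W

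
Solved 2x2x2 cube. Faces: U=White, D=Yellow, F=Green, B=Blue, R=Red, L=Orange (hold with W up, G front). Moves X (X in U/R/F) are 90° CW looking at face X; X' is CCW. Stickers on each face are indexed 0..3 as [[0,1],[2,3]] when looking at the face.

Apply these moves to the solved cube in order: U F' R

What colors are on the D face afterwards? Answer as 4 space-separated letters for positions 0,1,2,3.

After move 1 (U): U=WWWW F=RRGG R=BBRR B=OOBB L=GGOO
After move 2 (F'): F=RGRG U=WWBR R=YBYR D=GOYY L=GWOW
After move 3 (R): R=YYRB U=WGBG F=RORY D=GBYO B=ROWB
Query: D face = GBYO

Answer: G B Y O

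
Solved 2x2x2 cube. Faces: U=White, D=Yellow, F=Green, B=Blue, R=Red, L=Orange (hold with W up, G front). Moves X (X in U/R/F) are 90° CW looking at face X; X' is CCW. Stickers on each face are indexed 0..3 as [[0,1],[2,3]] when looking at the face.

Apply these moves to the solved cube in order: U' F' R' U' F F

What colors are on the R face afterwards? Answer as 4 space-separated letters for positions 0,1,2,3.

Answer: W W R Y

Derivation:
After move 1 (U'): U=WWWW F=OOGG R=GGRR B=RRBB L=BBOO
After move 2 (F'): F=OGOG U=WWGR R=YGYR D=BOYY L=BWOW
After move 3 (R'): R=GRYY U=WBGR F=OWOR D=BGYG B=YROB
After move 4 (U'): U=BRWG F=BWOR R=OWYY B=GROB L=YROW
After move 5 (F): F=OBRW U=BRWR R=WWGY D=YOYG L=YBOG
After move 6 (F): F=ROWB U=BRGB R=WWRY D=GWYG L=YYOO
Query: R face = WWRY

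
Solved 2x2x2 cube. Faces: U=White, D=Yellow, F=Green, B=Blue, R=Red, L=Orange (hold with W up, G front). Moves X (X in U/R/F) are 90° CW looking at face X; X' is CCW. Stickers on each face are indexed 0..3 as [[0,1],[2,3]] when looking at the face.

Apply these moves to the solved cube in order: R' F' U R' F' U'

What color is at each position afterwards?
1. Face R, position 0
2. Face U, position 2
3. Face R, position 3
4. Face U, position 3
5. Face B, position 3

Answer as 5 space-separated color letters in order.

Answer: W R Y B B

Derivation:
After move 1 (R'): R=RRRR U=WBWB F=GWGW D=YGYG B=YBYB
After move 2 (F'): F=WWGG U=WBRR R=GRYR D=OOYG L=OBOW
After move 3 (U): U=RWRB F=GRGG R=YBYR B=OBYB L=WWOW
After move 4 (R'): R=BRYY U=RYRO F=GWGB D=ORYG B=GBOB
After move 5 (F'): F=WBGG U=RYBY R=RROY D=WWYG L=WOOR
After move 6 (U'): U=YYRB F=WOGG R=WBOY B=RROB L=GBOR
Query 1: R[0] = W
Query 2: U[2] = R
Query 3: R[3] = Y
Query 4: U[3] = B
Query 5: B[3] = B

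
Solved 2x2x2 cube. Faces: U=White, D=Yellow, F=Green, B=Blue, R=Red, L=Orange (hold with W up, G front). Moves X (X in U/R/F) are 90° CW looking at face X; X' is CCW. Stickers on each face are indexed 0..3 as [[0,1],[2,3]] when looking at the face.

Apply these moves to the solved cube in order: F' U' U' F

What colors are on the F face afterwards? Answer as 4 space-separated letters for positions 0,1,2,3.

Answer: G B G B

Derivation:
After move 1 (F'): F=GGGG U=WWRR R=YRYR D=OOYY L=OWOW
After move 2 (U'): U=WRWR F=OWGG R=GGYR B=YRBB L=BBOW
After move 3 (U'): U=RRWW F=BBGG R=OWYR B=GGBB L=YROW
After move 4 (F): F=GBGB U=RRWR R=WWWR D=YOYY L=YOOO
Query: F face = GBGB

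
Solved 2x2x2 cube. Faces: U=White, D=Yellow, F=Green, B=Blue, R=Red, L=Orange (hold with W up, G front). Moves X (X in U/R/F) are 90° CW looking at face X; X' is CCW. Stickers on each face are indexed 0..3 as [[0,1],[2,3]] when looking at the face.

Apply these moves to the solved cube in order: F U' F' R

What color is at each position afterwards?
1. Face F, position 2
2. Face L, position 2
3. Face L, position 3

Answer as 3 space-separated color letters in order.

Answer: O O W

Derivation:
After move 1 (F): F=GGGG U=WWOO R=WRWR D=RRYY L=OYOY
After move 2 (U'): U=WOWO F=OYGG R=GGWR B=WRBB L=BBOY
After move 3 (F'): F=YGOG U=WOGW R=RGRR D=BYYY L=BOOW
After move 4 (R): R=RRRG U=WGGG F=YYOY D=BBYW B=WROB
Query 1: F[2] = O
Query 2: L[2] = O
Query 3: L[3] = W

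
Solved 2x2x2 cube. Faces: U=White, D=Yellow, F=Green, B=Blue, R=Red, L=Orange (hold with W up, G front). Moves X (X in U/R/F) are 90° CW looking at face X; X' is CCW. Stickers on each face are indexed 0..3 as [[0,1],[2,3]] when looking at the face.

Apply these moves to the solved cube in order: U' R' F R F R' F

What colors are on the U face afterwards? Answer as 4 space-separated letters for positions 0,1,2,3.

Answer: W B Y G

Derivation:
After move 1 (U'): U=WWWW F=OOGG R=GGRR B=RRBB L=BBOO
After move 2 (R'): R=GRGR U=WBWR F=OWGW D=YOYG B=YRYB
After move 3 (F): F=GOWW U=WBOB R=WRRR D=GGYG L=BYOO
After move 4 (R): R=RWRR U=WOOW F=GGWG D=GYYY B=BRBB
After move 5 (F): F=WGGG U=WOOY R=OWWR D=RRYY L=BGOY
After move 6 (R'): R=WROW U=WBOB F=WOGY D=RGYG B=YRRB
After move 7 (F): F=GWYO U=WBYG R=ORBW D=OWYG L=BROG
Query: U face = WBYG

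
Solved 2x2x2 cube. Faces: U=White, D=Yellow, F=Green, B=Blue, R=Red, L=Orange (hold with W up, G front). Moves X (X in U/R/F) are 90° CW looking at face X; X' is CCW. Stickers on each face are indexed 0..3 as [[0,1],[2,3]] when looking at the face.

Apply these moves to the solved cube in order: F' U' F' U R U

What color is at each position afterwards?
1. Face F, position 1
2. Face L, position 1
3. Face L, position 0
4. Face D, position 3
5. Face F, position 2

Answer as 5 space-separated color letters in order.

Answer: Y W O B O

Derivation:
After move 1 (F'): F=GGGG U=WWRR R=YRYR D=OOYY L=OWOW
After move 2 (U'): U=WRWR F=OWGG R=GGYR B=YRBB L=BBOW
After move 3 (F'): F=WGOG U=WRGY R=OGOR D=BWYY L=BROW
After move 4 (U): U=GWYR F=OGOG R=YROR B=BRBB L=WGOW
After move 5 (R): R=OYRR U=GGYG F=OWOY D=BBYB B=RRWB
After move 6 (U): U=YGGG F=OYOY R=RRRR B=WGWB L=OWOW
Query 1: F[1] = Y
Query 2: L[1] = W
Query 3: L[0] = O
Query 4: D[3] = B
Query 5: F[2] = O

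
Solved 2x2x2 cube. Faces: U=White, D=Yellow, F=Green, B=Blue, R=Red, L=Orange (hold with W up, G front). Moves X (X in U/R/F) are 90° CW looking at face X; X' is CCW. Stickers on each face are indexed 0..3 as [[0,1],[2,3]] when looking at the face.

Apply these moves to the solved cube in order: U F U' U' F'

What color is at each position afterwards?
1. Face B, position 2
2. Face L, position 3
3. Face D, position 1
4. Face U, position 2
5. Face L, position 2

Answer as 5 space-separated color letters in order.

After move 1 (U): U=WWWW F=RRGG R=BBRR B=OOBB L=GGOO
After move 2 (F): F=GRGR U=WWOG R=WBWR D=RBYY L=GYOY
After move 3 (U'): U=WGWO F=GYGR R=GRWR B=WBBB L=OOOY
After move 4 (U'): U=GOWW F=OOGR R=GYWR B=GRBB L=WBOY
After move 5 (F'): F=OROG U=GOGW R=BYRR D=BYYY L=WWOW
Query 1: B[2] = B
Query 2: L[3] = W
Query 3: D[1] = Y
Query 4: U[2] = G
Query 5: L[2] = O

Answer: B W Y G O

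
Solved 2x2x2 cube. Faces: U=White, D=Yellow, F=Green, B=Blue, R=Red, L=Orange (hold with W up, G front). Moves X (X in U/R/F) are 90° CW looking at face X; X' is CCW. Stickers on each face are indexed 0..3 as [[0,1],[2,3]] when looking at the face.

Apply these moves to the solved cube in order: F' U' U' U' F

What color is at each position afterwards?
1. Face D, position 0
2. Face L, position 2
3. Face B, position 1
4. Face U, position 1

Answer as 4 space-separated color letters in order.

After move 1 (F'): F=GGGG U=WWRR R=YRYR D=OOYY L=OWOW
After move 2 (U'): U=WRWR F=OWGG R=GGYR B=YRBB L=BBOW
After move 3 (U'): U=RRWW F=BBGG R=OWYR B=GGBB L=YROW
After move 4 (U'): U=RWRW F=YRGG R=BBYR B=OWBB L=GGOW
After move 5 (F): F=GYGR U=RWWG R=RBWR D=YBYY L=GOOO
Query 1: D[0] = Y
Query 2: L[2] = O
Query 3: B[1] = W
Query 4: U[1] = W

Answer: Y O W W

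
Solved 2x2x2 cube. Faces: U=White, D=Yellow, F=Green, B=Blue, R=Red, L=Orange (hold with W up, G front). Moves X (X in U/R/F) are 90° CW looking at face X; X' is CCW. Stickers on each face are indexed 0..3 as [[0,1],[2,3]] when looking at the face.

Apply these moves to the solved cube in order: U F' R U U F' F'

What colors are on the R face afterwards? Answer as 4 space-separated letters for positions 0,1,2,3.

After move 1 (U): U=WWWW F=RRGG R=BBRR B=OOBB L=GGOO
After move 2 (F'): F=RGRG U=WWBR R=YBYR D=GOYY L=GWOW
After move 3 (R): R=YYRB U=WGBG F=RORY D=GBYO B=ROWB
After move 4 (U): U=BWGG F=YYRY R=RORB B=GWWB L=ROOW
After move 5 (U): U=GBGW F=RORY R=GWRB B=ROWB L=YYOW
After move 6 (F'): F=OYRR U=GBGR R=BWGB D=YWYO L=YWOG
After move 7 (F'): F=YROR U=GBBG R=WWYB D=WGYO L=YROG
Query: R face = WWYB

Answer: W W Y B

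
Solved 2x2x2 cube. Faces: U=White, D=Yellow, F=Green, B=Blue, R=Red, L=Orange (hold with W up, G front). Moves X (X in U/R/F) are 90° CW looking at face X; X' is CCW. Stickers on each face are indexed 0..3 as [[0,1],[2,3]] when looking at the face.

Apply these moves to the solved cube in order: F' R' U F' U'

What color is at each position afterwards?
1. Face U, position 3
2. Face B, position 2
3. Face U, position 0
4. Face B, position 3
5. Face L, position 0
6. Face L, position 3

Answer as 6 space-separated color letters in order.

Answer: Y O W B O B

Derivation:
After move 1 (F'): F=GGGG U=WWRR R=YRYR D=OOYY L=OWOW
After move 2 (R'): R=RRYY U=WBRB F=GWGR D=OGYG B=YBOB
After move 3 (U): U=RWBB F=RRGR R=YBYY B=OWOB L=GWOW
After move 4 (F'): F=RRRG U=RWYY R=GBOY D=WWYG L=GBOB
After move 5 (U'): U=WYRY F=GBRG R=RROY B=GBOB L=OWOB
Query 1: U[3] = Y
Query 2: B[2] = O
Query 3: U[0] = W
Query 4: B[3] = B
Query 5: L[0] = O
Query 6: L[3] = B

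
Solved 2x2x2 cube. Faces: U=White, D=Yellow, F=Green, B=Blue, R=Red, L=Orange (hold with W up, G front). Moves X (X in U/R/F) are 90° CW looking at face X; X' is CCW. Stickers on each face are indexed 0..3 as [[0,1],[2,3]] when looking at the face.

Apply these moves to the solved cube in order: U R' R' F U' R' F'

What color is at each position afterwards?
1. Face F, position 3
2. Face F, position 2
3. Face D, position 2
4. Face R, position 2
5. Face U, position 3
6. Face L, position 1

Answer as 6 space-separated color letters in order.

After move 1 (U): U=WWWW F=RRGG R=BBRR B=OOBB L=GGOO
After move 2 (R'): R=BRBR U=WBWO F=RWGW D=YRYG B=YOYB
After move 3 (R'): R=RRBB U=WYWY F=RBGO D=YWYW B=GORB
After move 4 (F): F=GROB U=WYOG R=WRYB D=BRYW L=GYOW
After move 5 (U'): U=YGWO F=GYOB R=GRYB B=WRRB L=GOOW
After move 6 (R'): R=RBGY U=YRWW F=GGOO D=BYYB B=WRRB
After move 7 (F'): F=GOGO U=YRRG R=YBBY D=OWYB L=GWOW
Query 1: F[3] = O
Query 2: F[2] = G
Query 3: D[2] = Y
Query 4: R[2] = B
Query 5: U[3] = G
Query 6: L[1] = W

Answer: O G Y B G W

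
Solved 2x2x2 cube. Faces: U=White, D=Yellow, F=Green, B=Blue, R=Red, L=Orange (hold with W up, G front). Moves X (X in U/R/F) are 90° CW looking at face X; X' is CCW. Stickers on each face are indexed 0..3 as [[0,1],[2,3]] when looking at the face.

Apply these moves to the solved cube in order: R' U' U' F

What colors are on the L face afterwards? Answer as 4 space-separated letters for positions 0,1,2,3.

After move 1 (R'): R=RRRR U=WBWB F=GWGW D=YGYG B=YBYB
After move 2 (U'): U=BBWW F=OOGW R=GWRR B=RRYB L=YBOO
After move 3 (U'): U=BWBW F=YBGW R=OORR B=GWYB L=RROO
After move 4 (F): F=GYWB U=BWOR R=BOWR D=ROYG L=RYOG
Query: L face = RYOG

Answer: R Y O G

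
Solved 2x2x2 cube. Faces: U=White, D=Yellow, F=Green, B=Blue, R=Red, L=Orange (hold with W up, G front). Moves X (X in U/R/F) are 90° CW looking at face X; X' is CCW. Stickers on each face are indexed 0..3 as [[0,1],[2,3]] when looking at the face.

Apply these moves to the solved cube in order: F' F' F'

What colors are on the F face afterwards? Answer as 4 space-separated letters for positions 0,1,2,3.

After move 1 (F'): F=GGGG U=WWRR R=YRYR D=OOYY L=OWOW
After move 2 (F'): F=GGGG U=WWYY R=OROR D=WWYY L=OROR
After move 3 (F'): F=GGGG U=WWOO R=WRWR D=RRYY L=OYOY
Query: F face = GGGG

Answer: G G G G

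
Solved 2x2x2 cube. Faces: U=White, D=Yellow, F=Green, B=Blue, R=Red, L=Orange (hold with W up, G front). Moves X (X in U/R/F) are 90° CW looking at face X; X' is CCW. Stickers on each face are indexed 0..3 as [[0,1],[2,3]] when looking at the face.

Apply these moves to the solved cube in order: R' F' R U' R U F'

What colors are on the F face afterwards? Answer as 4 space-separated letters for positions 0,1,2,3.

After move 1 (R'): R=RRRR U=WBWB F=GWGW D=YGYG B=YBYB
After move 2 (F'): F=WWGG U=WBRR R=GRYR D=OOYG L=OBOW
After move 3 (R): R=YGRR U=WWRG F=WOGG D=OYYY B=RBBB
After move 4 (U'): U=WGWR F=OBGG R=WORR B=YGBB L=RBOW
After move 5 (R): R=RWRO U=WBWG F=OYGY D=OBYY B=RGGB
After move 6 (U): U=WWGB F=RWGY R=RGRO B=RBGB L=OYOW
After move 7 (F'): F=WYRG U=WWRR R=BGOO D=YWYY L=OBOG
Query: F face = WYRG

Answer: W Y R G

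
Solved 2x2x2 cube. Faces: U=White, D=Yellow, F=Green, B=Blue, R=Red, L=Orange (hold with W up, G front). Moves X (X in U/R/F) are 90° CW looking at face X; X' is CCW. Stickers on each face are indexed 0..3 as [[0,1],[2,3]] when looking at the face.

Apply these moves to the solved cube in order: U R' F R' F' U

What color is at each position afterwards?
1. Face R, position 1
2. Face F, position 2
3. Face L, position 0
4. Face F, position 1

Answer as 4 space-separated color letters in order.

Answer: O G B R

Derivation:
After move 1 (U): U=WWWW F=RRGG R=BBRR B=OOBB L=GGOO
After move 2 (R'): R=BRBR U=WBWO F=RWGW D=YRYG B=YOYB
After move 3 (F): F=GRWW U=WBOG R=WROR D=BBYG L=GYOR
After move 4 (R'): R=RRWO U=WYOY F=GBWG D=BRYW B=GOBB
After move 5 (F'): F=BGGW U=WYRW R=RRBO D=YRYW L=GYOO
After move 6 (U): U=RWWY F=RRGW R=GOBO B=GYBB L=BGOO
Query 1: R[1] = O
Query 2: F[2] = G
Query 3: L[0] = B
Query 4: F[1] = R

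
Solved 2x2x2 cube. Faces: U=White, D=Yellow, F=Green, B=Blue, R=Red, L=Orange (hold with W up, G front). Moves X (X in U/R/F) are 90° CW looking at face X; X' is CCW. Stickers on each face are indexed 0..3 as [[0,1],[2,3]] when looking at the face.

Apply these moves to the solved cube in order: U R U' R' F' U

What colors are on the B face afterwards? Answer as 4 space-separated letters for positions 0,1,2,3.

After move 1 (U): U=WWWW F=RRGG R=BBRR B=OOBB L=GGOO
After move 2 (R): R=RBRB U=WRWG F=RYGY D=YBYO B=WOWB
After move 3 (U'): U=RGWW F=GGGY R=RYRB B=RBWB L=WOOO
After move 4 (R'): R=YBRR U=RWWR F=GGGW D=YGYY B=OBBB
After move 5 (F'): F=GWGG U=RWYR R=GBYR D=OOYY L=WROW
After move 6 (U): U=YRRW F=GBGG R=OBYR B=WRBB L=GWOW
Query: B face = WRBB

Answer: W R B B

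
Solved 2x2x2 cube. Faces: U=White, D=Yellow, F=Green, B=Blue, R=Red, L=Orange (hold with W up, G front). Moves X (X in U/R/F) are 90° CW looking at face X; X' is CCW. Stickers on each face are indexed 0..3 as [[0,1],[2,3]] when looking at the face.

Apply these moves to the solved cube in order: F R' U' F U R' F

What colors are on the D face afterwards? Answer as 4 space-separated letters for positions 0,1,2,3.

Answer: R R Y Y

Derivation:
After move 1 (F): F=GGGG U=WWOO R=WRWR D=RRYY L=OYOY
After move 2 (R'): R=RRWW U=WBOB F=GWGO D=RGYG B=YBRB
After move 3 (U'): U=BBWO F=OYGO R=GWWW B=RRRB L=YBOY
After move 4 (F): F=GOOY U=BBYB R=WWOW D=WGYG L=YROG
After move 5 (U): U=YBBB F=WWOY R=RROW B=YRRB L=GOOG
After move 6 (R'): R=RWRO U=YRBY F=WBOB D=WWYY B=GRGB
After move 7 (F): F=OWBB U=YRGO R=BWYO D=RRYY L=GWOW
Query: D face = RRYY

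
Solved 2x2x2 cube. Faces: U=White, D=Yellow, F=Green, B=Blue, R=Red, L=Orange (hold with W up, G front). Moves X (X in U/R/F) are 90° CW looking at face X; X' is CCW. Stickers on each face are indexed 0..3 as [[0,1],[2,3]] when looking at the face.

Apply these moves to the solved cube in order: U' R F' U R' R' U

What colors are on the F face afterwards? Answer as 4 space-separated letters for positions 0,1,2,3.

Answer: G Y O B

Derivation:
After move 1 (U'): U=WWWW F=OOGG R=GGRR B=RRBB L=BBOO
After move 2 (R): R=RGRG U=WOWG F=OYGY D=YBYR B=WRWB
After move 3 (F'): F=YYOG U=WORR R=BGYG D=BOYR L=BGOW
After move 4 (U): U=RWRO F=BGOG R=WRYG B=BGWB L=YYOW
After move 5 (R'): R=RGWY U=RWRB F=BWOO D=BGYG B=RGOB
After move 6 (R'): R=GYRW U=RORR F=BWOB D=BWYO B=GGGB
After move 7 (U): U=RRRO F=GYOB R=GGRW B=YYGB L=BWOW
Query: F face = GYOB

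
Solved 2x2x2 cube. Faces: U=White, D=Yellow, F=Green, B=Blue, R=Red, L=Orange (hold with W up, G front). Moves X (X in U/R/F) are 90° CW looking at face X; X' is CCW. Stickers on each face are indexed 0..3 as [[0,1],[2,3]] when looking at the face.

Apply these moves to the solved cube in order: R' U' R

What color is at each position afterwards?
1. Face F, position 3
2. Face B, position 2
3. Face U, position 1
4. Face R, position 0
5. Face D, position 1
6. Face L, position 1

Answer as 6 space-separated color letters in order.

After move 1 (R'): R=RRRR U=WBWB F=GWGW D=YGYG B=YBYB
After move 2 (U'): U=BBWW F=OOGW R=GWRR B=RRYB L=YBOO
After move 3 (R): R=RGRW U=BOWW F=OGGG D=YYYR B=WRBB
Query 1: F[3] = G
Query 2: B[2] = B
Query 3: U[1] = O
Query 4: R[0] = R
Query 5: D[1] = Y
Query 6: L[1] = B

Answer: G B O R Y B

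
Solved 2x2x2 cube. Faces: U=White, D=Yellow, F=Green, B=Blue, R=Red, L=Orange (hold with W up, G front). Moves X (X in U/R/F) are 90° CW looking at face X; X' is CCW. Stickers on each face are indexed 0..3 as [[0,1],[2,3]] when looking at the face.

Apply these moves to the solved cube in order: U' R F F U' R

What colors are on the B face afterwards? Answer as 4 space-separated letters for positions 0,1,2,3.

Answer: B G Y B

Derivation:
After move 1 (U'): U=WWWW F=OOGG R=GGRR B=RRBB L=BBOO
After move 2 (R): R=RGRG U=WOWG F=OYGY D=YBYR B=WRWB
After move 3 (F): F=GOYY U=WOOB R=WGGG D=RRYR L=BYOB
After move 4 (F): F=YGYO U=WOBY R=OGBG D=GWYR L=BROR
After move 5 (U'): U=OYWB F=BRYO R=YGBG B=OGWB L=WROR
After move 6 (R): R=BYGG U=ORWO F=BWYR D=GWYO B=BGYB
Query: B face = BGYB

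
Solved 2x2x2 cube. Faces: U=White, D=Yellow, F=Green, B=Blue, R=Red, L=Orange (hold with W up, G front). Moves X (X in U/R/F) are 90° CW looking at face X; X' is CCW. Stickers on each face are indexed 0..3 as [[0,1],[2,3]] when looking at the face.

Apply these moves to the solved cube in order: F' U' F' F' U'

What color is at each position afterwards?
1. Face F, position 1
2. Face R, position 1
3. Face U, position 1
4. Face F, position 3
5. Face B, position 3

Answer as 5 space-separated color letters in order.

Answer: Y G O O B

Derivation:
After move 1 (F'): F=GGGG U=WWRR R=YRYR D=OOYY L=OWOW
After move 2 (U'): U=WRWR F=OWGG R=GGYR B=YRBB L=BBOW
After move 3 (F'): F=WGOG U=WRGY R=OGOR D=BWYY L=BROW
After move 4 (F'): F=GGWO U=WROO R=WGBR D=RWYY L=BYOG
After move 5 (U'): U=ROWO F=BYWO R=GGBR B=WGBB L=YROG
Query 1: F[1] = Y
Query 2: R[1] = G
Query 3: U[1] = O
Query 4: F[3] = O
Query 5: B[3] = B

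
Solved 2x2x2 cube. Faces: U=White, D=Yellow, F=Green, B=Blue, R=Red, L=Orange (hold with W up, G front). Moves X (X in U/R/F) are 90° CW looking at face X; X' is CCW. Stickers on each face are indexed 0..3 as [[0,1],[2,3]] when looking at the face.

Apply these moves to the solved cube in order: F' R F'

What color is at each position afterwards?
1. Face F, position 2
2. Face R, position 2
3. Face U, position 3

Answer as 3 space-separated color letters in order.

Answer: G O R

Derivation:
After move 1 (F'): F=GGGG U=WWRR R=YRYR D=OOYY L=OWOW
After move 2 (R): R=YYRR U=WGRG F=GOGY D=OBYB B=RBWB
After move 3 (F'): F=OYGG U=WGYR R=BYOR D=WWYB L=OGOR
Query 1: F[2] = G
Query 2: R[2] = O
Query 3: U[3] = R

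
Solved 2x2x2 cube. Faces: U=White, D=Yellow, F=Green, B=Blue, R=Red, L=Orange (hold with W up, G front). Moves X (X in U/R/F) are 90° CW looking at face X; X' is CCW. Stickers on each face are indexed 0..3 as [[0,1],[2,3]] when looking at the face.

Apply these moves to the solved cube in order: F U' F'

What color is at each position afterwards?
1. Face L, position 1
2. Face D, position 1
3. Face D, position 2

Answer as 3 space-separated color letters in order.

Answer: O Y Y

Derivation:
After move 1 (F): F=GGGG U=WWOO R=WRWR D=RRYY L=OYOY
After move 2 (U'): U=WOWO F=OYGG R=GGWR B=WRBB L=BBOY
After move 3 (F'): F=YGOG U=WOGW R=RGRR D=BYYY L=BOOW
Query 1: L[1] = O
Query 2: D[1] = Y
Query 3: D[2] = Y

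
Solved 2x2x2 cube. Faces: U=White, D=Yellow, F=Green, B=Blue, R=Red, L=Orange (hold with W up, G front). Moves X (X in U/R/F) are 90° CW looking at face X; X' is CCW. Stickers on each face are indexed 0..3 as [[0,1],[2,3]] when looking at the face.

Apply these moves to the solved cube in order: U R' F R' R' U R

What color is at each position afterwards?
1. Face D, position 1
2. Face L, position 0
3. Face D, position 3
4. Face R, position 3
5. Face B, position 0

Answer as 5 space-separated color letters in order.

Answer: R G G O B

Derivation:
After move 1 (U): U=WWWW F=RRGG R=BBRR B=OOBB L=GGOO
After move 2 (R'): R=BRBR U=WBWO F=RWGW D=YRYG B=YOYB
After move 3 (F): F=GRWW U=WBOG R=WROR D=BBYG L=GYOR
After move 4 (R'): R=RRWO U=WYOY F=GBWG D=BRYW B=GOBB
After move 5 (R'): R=RORW U=WBOG F=GYWY D=BBYG B=WORB
After move 6 (U): U=OWGB F=ROWY R=WORW B=GYRB L=GYOR
After move 7 (R): R=RWWO U=OOGY F=RBWG D=BRYG B=BYWB
Query 1: D[1] = R
Query 2: L[0] = G
Query 3: D[3] = G
Query 4: R[3] = O
Query 5: B[0] = B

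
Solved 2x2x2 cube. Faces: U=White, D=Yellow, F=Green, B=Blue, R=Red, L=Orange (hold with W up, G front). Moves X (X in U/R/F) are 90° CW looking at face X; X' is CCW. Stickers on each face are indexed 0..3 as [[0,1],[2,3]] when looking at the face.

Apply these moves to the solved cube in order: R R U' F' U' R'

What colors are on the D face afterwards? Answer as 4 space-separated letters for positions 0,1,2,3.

After move 1 (R): R=RRRR U=WGWG F=GYGY D=YBYB B=WBWB
After move 2 (R): R=RRRR U=WYWY F=GBGB D=YWYW B=GBGB
After move 3 (U'): U=YYWW F=OOGB R=GBRR B=RRGB L=GBOO
After move 4 (F'): F=OBOG U=YYGR R=WBYR D=BOYW L=GWOW
After move 5 (U'): U=YRYG F=GWOG R=OBYR B=WBGB L=RROW
After move 6 (R'): R=BROY U=YGYW F=GROG D=BWYG B=WBOB
Query: D face = BWYG

Answer: B W Y G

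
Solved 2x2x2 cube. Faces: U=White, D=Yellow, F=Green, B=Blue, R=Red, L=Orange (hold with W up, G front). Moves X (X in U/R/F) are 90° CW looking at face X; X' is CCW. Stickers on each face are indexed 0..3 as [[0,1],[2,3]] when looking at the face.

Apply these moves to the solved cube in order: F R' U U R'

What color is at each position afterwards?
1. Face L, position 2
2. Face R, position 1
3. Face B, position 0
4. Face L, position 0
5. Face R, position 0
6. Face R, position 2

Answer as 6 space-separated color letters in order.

Answer: O W G R Y O

Derivation:
After move 1 (F): F=GGGG U=WWOO R=WRWR D=RRYY L=OYOY
After move 2 (R'): R=RRWW U=WBOB F=GWGO D=RGYG B=YBRB
After move 3 (U): U=OWBB F=RRGO R=YBWW B=OYRB L=GWOY
After move 4 (U): U=BOBW F=YBGO R=OYWW B=GWRB L=RROY
After move 5 (R'): R=YWOW U=BRBG F=YOGW D=RBYO B=GWGB
Query 1: L[2] = O
Query 2: R[1] = W
Query 3: B[0] = G
Query 4: L[0] = R
Query 5: R[0] = Y
Query 6: R[2] = O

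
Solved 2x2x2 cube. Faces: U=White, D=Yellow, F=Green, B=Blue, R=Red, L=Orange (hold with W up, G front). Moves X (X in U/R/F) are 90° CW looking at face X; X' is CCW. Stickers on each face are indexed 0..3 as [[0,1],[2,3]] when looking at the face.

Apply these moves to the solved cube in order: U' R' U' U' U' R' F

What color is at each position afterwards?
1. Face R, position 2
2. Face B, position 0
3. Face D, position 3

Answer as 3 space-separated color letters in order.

After move 1 (U'): U=WWWW F=OOGG R=GGRR B=RRBB L=BBOO
After move 2 (R'): R=GRGR U=WBWR F=OWGW D=YOYG B=YRYB
After move 3 (U'): U=BRWW F=BBGW R=OWGR B=GRYB L=YROO
After move 4 (U'): U=RWBW F=YRGW R=BBGR B=OWYB L=GROO
After move 5 (U'): U=WWRB F=GRGW R=YRGR B=BBYB L=OWOO
After move 6 (R'): R=RRYG U=WYRB F=GWGB D=YRYW B=GBOB
After move 7 (F): F=GGBW U=WYOW R=RRBG D=YRYW L=OYOR
Query 1: R[2] = B
Query 2: B[0] = G
Query 3: D[3] = W

Answer: B G W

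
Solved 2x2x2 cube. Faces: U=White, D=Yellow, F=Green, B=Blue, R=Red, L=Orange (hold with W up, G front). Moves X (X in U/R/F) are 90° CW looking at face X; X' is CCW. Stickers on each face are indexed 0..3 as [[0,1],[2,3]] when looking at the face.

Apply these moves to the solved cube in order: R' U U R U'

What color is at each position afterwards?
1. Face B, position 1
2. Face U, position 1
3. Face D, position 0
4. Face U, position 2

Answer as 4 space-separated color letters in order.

After move 1 (R'): R=RRRR U=WBWB F=GWGW D=YGYG B=YBYB
After move 2 (U): U=WWBB F=RRGW R=YBRR B=OOYB L=GWOO
After move 3 (U): U=BWBW F=YBGW R=OORR B=GWYB L=RROO
After move 4 (R): R=RORO U=BBBW F=YGGG D=YYYG B=WWWB
After move 5 (U'): U=BWBB F=RRGG R=YGRO B=ROWB L=WWOO
Query 1: B[1] = O
Query 2: U[1] = W
Query 3: D[0] = Y
Query 4: U[2] = B

Answer: O W Y B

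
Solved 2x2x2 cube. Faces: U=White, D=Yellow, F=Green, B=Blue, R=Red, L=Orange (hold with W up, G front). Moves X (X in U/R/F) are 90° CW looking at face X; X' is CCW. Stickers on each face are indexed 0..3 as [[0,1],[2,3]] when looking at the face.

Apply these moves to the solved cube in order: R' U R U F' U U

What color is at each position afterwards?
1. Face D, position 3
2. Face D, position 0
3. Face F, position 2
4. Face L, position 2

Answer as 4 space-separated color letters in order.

Answer: O G R O

Derivation:
After move 1 (R'): R=RRRR U=WBWB F=GWGW D=YGYG B=YBYB
After move 2 (U): U=WWBB F=RRGW R=YBRR B=OOYB L=GWOO
After move 3 (R): R=RYRB U=WRBW F=RGGG D=YYYO B=BOWB
After move 4 (U): U=BWWR F=RYGG R=BORB B=GWWB L=RGOO
After move 5 (F'): F=YGRG U=BWBR R=YOYB D=GOYO L=RROW
After move 6 (U): U=BBRW F=YORG R=GWYB B=RRWB L=YGOW
After move 7 (U): U=RBWB F=GWRG R=RRYB B=YGWB L=YOOW
Query 1: D[3] = O
Query 2: D[0] = G
Query 3: F[2] = R
Query 4: L[2] = O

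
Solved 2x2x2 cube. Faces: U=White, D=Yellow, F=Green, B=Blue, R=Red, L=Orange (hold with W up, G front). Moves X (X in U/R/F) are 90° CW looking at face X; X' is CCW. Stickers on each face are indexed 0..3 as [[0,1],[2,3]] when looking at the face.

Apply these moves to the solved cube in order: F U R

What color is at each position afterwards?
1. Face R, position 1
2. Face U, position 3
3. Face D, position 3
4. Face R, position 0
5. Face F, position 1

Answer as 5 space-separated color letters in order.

After move 1 (F): F=GGGG U=WWOO R=WRWR D=RRYY L=OYOY
After move 2 (U): U=OWOW F=WRGG R=BBWR B=OYBB L=GGOY
After move 3 (R): R=WBRB U=OROG F=WRGY D=RBYO B=WYWB
Query 1: R[1] = B
Query 2: U[3] = G
Query 3: D[3] = O
Query 4: R[0] = W
Query 5: F[1] = R

Answer: B G O W R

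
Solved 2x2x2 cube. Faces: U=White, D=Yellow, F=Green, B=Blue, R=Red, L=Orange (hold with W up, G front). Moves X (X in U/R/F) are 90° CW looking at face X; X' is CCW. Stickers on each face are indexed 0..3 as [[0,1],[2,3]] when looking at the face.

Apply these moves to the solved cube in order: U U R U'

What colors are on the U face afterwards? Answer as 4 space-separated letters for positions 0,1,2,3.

After move 1 (U): U=WWWW F=RRGG R=BBRR B=OOBB L=GGOO
After move 2 (U): U=WWWW F=BBGG R=OORR B=GGBB L=RROO
After move 3 (R): R=RORO U=WBWG F=BYGY D=YBYG B=WGWB
After move 4 (U'): U=BGWW F=RRGY R=BYRO B=ROWB L=WGOO
Query: U face = BGWW

Answer: B G W W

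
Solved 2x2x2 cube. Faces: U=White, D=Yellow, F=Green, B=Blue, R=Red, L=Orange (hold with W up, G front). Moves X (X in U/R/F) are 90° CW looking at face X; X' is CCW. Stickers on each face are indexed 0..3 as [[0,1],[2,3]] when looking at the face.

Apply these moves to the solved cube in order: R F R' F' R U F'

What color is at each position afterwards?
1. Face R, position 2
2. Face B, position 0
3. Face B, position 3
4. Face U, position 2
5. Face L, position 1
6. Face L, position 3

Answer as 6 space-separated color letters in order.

Answer: Y O B W O Y

Derivation:
After move 1 (R): R=RRRR U=WGWG F=GYGY D=YBYB B=WBWB
After move 2 (F): F=GGYY U=WGOO R=WRGR D=RRYB L=OYOB
After move 3 (R'): R=RRWG U=WWOW F=GGYO D=RGYY B=BBRB
After move 4 (F'): F=GOGY U=WWRW R=GRRG D=YBYY L=OWOO
After move 5 (R): R=RGGR U=WORY F=GBGY D=YRYB B=WBWB
After move 6 (U): U=RWYO F=RGGY R=WBGR B=OWWB L=GBOO
After move 7 (F'): F=GYRG U=RWWG R=RBYR D=BOYB L=GOOY
Query 1: R[2] = Y
Query 2: B[0] = O
Query 3: B[3] = B
Query 4: U[2] = W
Query 5: L[1] = O
Query 6: L[3] = Y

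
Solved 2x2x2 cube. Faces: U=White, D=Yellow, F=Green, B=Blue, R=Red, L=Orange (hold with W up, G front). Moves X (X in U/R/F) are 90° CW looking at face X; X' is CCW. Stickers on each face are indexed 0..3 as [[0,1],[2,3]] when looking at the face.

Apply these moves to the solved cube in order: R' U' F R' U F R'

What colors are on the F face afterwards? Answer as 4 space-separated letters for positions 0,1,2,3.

Answer: W B B B

Derivation:
After move 1 (R'): R=RRRR U=WBWB F=GWGW D=YGYG B=YBYB
After move 2 (U'): U=BBWW F=OOGW R=GWRR B=RRYB L=YBOO
After move 3 (F): F=GOWO U=BBOB R=WWWR D=RGYG L=YYOG
After move 4 (R'): R=WRWW U=BYOR F=GBWB D=ROYO B=GRGB
After move 5 (U): U=OBRY F=WRWB R=GRWW B=YYGB L=GBOG
After move 6 (F): F=WWBR U=OBGB R=RRYW D=WGYO L=GROO
After move 7 (R'): R=RWRY U=OGGY F=WBBB D=WWYR B=OYGB
Query: F face = WBBB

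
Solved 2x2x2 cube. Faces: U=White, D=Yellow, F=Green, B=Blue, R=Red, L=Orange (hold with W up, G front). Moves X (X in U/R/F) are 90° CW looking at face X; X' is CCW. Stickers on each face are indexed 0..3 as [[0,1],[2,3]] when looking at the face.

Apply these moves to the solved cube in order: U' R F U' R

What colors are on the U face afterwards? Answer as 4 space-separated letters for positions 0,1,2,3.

Answer: O Y W Y

Derivation:
After move 1 (U'): U=WWWW F=OOGG R=GGRR B=RRBB L=BBOO
After move 2 (R): R=RGRG U=WOWG F=OYGY D=YBYR B=WRWB
After move 3 (F): F=GOYY U=WOOB R=WGGG D=RRYR L=BYOB
After move 4 (U'): U=OBWO F=BYYY R=GOGG B=WGWB L=WROB
After move 5 (R): R=GGGO U=OYWY F=BRYR D=RWYW B=OGBB
Query: U face = OYWY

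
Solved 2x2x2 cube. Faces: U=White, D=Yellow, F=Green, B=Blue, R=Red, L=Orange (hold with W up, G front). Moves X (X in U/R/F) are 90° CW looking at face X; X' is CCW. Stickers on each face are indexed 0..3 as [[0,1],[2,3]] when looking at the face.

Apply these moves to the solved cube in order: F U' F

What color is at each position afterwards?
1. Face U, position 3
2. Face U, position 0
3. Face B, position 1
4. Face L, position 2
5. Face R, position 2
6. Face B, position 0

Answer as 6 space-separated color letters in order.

After move 1 (F): F=GGGG U=WWOO R=WRWR D=RRYY L=OYOY
After move 2 (U'): U=WOWO F=OYGG R=GGWR B=WRBB L=BBOY
After move 3 (F): F=GOGY U=WOYB R=WGOR D=WGYY L=BROR
Query 1: U[3] = B
Query 2: U[0] = W
Query 3: B[1] = R
Query 4: L[2] = O
Query 5: R[2] = O
Query 6: B[0] = W

Answer: B W R O O W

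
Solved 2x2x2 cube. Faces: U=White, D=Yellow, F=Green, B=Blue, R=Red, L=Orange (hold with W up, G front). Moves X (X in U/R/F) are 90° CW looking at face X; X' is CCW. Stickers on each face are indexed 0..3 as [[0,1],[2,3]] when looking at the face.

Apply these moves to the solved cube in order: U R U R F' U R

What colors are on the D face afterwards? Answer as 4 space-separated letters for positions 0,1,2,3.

After move 1 (U): U=WWWW F=RRGG R=BBRR B=OOBB L=GGOO
After move 2 (R): R=RBRB U=WRWG F=RYGY D=YBYO B=WOWB
After move 3 (U): U=WWGR F=RBGY R=WORB B=GGWB L=RYOO
After move 4 (R): R=RWBO U=WBGY F=RBGO D=YWYG B=RGWB
After move 5 (F'): F=BORG U=WBRB R=WWYO D=YOYG L=RYOG
After move 6 (U): U=RWBB F=WWRG R=RGYO B=RYWB L=BOOG
After move 7 (R): R=YROG U=RWBG F=WORG D=YWYR B=BYWB
Query: D face = YWYR

Answer: Y W Y R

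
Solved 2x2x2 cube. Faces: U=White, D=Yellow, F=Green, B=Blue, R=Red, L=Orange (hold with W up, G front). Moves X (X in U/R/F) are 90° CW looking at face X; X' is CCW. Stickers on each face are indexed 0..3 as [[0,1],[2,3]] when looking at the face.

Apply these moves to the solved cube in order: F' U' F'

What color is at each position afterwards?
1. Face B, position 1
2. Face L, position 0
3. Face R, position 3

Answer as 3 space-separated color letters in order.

After move 1 (F'): F=GGGG U=WWRR R=YRYR D=OOYY L=OWOW
After move 2 (U'): U=WRWR F=OWGG R=GGYR B=YRBB L=BBOW
After move 3 (F'): F=WGOG U=WRGY R=OGOR D=BWYY L=BROW
Query 1: B[1] = R
Query 2: L[0] = B
Query 3: R[3] = R

Answer: R B R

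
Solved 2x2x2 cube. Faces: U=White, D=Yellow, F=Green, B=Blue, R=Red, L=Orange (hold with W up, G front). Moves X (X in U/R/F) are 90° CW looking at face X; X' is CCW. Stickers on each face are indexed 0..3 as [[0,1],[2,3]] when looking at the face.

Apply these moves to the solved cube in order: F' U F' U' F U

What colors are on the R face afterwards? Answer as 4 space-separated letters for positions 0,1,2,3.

After move 1 (F'): F=GGGG U=WWRR R=YRYR D=OOYY L=OWOW
After move 2 (U): U=RWRW F=YRGG R=BBYR B=OWBB L=GGOW
After move 3 (F'): F=RGYG U=RWBY R=OBOR D=GWYY L=GWOR
After move 4 (U'): U=WYRB F=GWYG R=RGOR B=OBBB L=OWOR
After move 5 (F): F=YGGW U=WYRW R=RGBR D=ORYY L=OGOW
After move 6 (U): U=RWWY F=RGGW R=OBBR B=OGBB L=YGOW
Query: R face = OBBR

Answer: O B B R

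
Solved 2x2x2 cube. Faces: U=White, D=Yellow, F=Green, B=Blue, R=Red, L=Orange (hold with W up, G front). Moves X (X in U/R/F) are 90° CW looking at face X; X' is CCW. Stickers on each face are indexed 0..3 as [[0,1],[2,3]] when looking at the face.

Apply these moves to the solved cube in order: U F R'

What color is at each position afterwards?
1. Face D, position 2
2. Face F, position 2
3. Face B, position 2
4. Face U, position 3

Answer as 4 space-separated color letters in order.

After move 1 (U): U=WWWW F=RRGG R=BBRR B=OOBB L=GGOO
After move 2 (F): F=GRGR U=WWOG R=WBWR D=RBYY L=GYOY
After move 3 (R'): R=BRWW U=WBOO F=GWGG D=RRYR B=YOBB
Query 1: D[2] = Y
Query 2: F[2] = G
Query 3: B[2] = B
Query 4: U[3] = O

Answer: Y G B O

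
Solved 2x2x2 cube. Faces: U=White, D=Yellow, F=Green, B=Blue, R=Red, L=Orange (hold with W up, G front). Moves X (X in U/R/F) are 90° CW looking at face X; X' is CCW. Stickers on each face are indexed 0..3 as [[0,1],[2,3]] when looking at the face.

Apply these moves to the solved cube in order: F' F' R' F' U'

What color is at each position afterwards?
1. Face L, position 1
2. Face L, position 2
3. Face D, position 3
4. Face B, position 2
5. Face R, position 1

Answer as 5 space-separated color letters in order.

After move 1 (F'): F=GGGG U=WWRR R=YRYR D=OOYY L=OWOW
After move 2 (F'): F=GGGG U=WWYY R=OROR D=WWYY L=OROR
After move 3 (R'): R=RROO U=WBYB F=GWGY D=WGYG B=YBWB
After move 4 (F'): F=WYGG U=WBRO R=GRWO D=RRYG L=OBOY
After move 5 (U'): U=BOWR F=OBGG R=WYWO B=GRWB L=YBOY
Query 1: L[1] = B
Query 2: L[2] = O
Query 3: D[3] = G
Query 4: B[2] = W
Query 5: R[1] = Y

Answer: B O G W Y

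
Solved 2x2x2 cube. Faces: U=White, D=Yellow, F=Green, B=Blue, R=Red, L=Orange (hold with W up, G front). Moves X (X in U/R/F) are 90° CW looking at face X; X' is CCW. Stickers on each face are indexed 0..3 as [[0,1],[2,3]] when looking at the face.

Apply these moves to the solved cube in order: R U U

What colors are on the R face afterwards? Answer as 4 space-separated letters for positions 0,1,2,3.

Answer: O O R R

Derivation:
After move 1 (R): R=RRRR U=WGWG F=GYGY D=YBYB B=WBWB
After move 2 (U): U=WWGG F=RRGY R=WBRR B=OOWB L=GYOO
After move 3 (U): U=GWGW F=WBGY R=OORR B=GYWB L=RROO
Query: R face = OORR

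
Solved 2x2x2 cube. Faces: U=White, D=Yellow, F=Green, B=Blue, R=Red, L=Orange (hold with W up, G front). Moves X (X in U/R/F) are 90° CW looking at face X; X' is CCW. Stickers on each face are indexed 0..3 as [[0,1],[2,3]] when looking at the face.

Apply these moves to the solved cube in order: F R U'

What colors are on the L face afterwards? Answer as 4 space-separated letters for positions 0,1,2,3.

Answer: O B O Y

Derivation:
After move 1 (F): F=GGGG U=WWOO R=WRWR D=RRYY L=OYOY
After move 2 (R): R=WWRR U=WGOG F=GRGY D=RBYB B=OBWB
After move 3 (U'): U=GGWO F=OYGY R=GRRR B=WWWB L=OBOY
Query: L face = OBOY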